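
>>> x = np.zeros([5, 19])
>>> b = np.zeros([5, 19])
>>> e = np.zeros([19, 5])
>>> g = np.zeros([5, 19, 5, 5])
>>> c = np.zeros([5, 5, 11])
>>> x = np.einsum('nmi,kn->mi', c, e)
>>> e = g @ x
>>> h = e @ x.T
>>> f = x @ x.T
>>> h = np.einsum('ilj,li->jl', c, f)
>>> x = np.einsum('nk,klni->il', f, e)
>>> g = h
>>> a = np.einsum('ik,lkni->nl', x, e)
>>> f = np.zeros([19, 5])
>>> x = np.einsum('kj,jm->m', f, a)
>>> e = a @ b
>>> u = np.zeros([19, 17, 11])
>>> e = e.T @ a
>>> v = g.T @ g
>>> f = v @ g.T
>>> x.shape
(5,)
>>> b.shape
(5, 19)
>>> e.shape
(19, 5)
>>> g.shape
(11, 5)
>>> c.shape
(5, 5, 11)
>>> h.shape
(11, 5)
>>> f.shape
(5, 11)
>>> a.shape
(5, 5)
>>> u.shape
(19, 17, 11)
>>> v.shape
(5, 5)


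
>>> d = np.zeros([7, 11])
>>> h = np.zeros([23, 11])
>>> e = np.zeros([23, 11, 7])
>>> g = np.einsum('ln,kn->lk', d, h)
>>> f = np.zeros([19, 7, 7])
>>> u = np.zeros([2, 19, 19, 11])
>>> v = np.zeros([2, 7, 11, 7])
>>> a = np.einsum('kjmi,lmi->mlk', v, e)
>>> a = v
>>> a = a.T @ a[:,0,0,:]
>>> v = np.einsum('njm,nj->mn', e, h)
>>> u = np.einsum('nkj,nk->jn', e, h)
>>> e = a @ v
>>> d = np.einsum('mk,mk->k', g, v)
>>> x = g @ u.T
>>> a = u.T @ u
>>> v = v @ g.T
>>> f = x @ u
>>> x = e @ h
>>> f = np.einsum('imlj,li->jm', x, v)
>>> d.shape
(23,)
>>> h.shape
(23, 11)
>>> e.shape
(7, 11, 7, 23)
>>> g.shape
(7, 23)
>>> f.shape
(11, 11)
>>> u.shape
(7, 23)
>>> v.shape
(7, 7)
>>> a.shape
(23, 23)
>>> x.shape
(7, 11, 7, 11)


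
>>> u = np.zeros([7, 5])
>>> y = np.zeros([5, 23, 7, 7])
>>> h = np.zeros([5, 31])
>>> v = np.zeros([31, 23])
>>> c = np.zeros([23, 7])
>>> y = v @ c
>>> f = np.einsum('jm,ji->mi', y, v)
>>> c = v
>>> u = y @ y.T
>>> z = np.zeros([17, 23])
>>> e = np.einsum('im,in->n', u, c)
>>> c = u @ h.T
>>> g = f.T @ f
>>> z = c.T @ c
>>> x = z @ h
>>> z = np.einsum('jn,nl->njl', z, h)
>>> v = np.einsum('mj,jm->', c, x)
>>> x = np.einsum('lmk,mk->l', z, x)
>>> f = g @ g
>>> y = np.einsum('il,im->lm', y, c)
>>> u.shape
(31, 31)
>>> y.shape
(7, 5)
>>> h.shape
(5, 31)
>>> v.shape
()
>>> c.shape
(31, 5)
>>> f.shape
(23, 23)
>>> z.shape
(5, 5, 31)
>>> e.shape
(23,)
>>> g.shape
(23, 23)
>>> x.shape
(5,)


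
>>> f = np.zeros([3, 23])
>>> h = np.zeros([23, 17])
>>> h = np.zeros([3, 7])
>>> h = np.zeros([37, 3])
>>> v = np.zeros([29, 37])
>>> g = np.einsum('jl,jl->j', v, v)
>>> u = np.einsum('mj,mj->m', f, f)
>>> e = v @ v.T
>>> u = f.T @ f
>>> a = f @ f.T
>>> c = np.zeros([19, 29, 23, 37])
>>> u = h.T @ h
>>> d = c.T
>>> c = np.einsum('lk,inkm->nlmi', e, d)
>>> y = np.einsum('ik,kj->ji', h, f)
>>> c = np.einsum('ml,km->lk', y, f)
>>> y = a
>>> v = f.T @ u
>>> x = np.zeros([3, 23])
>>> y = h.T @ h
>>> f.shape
(3, 23)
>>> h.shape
(37, 3)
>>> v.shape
(23, 3)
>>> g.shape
(29,)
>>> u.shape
(3, 3)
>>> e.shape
(29, 29)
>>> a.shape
(3, 3)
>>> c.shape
(37, 3)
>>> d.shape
(37, 23, 29, 19)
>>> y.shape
(3, 3)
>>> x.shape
(3, 23)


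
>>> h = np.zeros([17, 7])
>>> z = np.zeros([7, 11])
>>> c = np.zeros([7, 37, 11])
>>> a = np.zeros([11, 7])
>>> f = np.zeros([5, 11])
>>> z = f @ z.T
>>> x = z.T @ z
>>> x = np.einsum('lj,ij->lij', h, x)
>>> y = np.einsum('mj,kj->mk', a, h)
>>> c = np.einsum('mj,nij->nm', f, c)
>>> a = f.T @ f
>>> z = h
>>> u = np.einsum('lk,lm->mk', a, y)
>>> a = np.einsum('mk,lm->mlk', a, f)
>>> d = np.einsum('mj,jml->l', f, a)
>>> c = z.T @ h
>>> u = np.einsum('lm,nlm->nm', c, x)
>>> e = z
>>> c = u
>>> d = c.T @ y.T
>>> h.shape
(17, 7)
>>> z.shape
(17, 7)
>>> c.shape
(17, 7)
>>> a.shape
(11, 5, 11)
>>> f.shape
(5, 11)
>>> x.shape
(17, 7, 7)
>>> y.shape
(11, 17)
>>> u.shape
(17, 7)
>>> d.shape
(7, 11)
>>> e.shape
(17, 7)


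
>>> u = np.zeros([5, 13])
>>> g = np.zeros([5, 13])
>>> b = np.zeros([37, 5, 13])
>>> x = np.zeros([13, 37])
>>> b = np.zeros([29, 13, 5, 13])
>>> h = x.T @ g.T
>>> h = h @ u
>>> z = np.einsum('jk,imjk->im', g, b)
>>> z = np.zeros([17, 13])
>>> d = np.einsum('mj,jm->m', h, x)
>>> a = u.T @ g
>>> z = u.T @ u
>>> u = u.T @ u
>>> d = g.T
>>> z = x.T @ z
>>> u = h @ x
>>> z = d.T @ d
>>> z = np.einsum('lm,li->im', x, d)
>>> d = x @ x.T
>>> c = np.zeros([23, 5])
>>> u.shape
(37, 37)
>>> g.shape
(5, 13)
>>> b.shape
(29, 13, 5, 13)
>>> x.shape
(13, 37)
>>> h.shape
(37, 13)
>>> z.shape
(5, 37)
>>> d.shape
(13, 13)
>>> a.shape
(13, 13)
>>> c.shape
(23, 5)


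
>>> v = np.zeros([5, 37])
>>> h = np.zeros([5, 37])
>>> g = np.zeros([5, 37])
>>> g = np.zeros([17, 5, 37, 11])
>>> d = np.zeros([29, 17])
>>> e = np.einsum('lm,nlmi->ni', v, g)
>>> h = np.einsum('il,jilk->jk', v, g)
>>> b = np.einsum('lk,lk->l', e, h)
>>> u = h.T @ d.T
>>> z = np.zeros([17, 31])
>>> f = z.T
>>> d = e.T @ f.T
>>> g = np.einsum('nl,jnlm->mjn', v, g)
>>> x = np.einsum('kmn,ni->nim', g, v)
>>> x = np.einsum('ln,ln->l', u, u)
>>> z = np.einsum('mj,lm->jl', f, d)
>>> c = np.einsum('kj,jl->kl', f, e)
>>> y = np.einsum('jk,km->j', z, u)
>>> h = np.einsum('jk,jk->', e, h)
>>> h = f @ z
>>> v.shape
(5, 37)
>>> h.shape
(31, 11)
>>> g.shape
(11, 17, 5)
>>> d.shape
(11, 31)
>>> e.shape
(17, 11)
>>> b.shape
(17,)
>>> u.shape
(11, 29)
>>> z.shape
(17, 11)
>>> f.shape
(31, 17)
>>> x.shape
(11,)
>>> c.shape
(31, 11)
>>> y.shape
(17,)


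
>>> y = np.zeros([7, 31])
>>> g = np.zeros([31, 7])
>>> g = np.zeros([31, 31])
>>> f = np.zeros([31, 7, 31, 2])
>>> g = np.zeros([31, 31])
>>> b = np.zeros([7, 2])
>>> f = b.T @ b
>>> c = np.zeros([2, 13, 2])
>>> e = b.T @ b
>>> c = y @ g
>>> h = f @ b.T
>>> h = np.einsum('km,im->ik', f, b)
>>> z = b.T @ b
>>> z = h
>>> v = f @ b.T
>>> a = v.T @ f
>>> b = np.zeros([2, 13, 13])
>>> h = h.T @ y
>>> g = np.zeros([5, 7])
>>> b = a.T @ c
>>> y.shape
(7, 31)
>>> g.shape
(5, 7)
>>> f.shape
(2, 2)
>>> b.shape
(2, 31)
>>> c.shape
(7, 31)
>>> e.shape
(2, 2)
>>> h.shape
(2, 31)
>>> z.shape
(7, 2)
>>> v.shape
(2, 7)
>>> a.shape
(7, 2)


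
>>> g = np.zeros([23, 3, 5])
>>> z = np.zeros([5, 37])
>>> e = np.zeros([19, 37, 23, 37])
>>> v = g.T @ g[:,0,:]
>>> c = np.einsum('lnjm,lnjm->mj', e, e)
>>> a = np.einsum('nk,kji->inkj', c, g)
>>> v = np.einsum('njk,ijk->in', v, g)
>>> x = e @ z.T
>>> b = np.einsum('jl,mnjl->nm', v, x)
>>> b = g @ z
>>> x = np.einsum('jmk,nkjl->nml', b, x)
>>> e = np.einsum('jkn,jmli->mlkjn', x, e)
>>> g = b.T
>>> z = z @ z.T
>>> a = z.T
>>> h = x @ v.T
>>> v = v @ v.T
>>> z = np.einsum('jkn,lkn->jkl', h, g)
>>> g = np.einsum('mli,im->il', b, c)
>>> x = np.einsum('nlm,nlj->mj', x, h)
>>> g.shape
(37, 3)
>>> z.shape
(19, 3, 37)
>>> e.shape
(37, 23, 3, 19, 5)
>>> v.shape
(23, 23)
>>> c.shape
(37, 23)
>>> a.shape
(5, 5)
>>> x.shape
(5, 23)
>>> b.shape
(23, 3, 37)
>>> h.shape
(19, 3, 23)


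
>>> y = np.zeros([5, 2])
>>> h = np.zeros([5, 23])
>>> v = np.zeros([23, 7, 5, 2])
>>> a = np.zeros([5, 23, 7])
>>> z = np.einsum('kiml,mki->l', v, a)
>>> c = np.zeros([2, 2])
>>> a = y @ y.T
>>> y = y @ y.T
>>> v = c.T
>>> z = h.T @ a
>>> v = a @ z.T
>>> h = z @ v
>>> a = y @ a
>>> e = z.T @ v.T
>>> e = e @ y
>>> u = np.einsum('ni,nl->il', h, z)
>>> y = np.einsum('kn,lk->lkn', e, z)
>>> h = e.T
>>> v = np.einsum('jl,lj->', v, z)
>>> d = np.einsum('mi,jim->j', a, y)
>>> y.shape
(23, 5, 5)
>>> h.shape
(5, 5)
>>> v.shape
()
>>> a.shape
(5, 5)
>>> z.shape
(23, 5)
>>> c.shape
(2, 2)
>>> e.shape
(5, 5)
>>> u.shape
(23, 5)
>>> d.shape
(23,)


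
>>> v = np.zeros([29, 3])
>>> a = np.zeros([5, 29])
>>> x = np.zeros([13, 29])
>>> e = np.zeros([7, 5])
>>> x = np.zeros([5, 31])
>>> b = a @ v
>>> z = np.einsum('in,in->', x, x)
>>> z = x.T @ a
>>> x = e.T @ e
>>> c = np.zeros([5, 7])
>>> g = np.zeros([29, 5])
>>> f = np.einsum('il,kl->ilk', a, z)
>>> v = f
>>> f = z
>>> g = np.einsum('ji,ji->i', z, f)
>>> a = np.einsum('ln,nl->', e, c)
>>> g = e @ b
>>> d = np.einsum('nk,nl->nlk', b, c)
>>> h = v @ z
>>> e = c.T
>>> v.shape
(5, 29, 31)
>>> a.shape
()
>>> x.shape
(5, 5)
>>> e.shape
(7, 5)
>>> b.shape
(5, 3)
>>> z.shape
(31, 29)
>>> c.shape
(5, 7)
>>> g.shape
(7, 3)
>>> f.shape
(31, 29)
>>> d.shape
(5, 7, 3)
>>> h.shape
(5, 29, 29)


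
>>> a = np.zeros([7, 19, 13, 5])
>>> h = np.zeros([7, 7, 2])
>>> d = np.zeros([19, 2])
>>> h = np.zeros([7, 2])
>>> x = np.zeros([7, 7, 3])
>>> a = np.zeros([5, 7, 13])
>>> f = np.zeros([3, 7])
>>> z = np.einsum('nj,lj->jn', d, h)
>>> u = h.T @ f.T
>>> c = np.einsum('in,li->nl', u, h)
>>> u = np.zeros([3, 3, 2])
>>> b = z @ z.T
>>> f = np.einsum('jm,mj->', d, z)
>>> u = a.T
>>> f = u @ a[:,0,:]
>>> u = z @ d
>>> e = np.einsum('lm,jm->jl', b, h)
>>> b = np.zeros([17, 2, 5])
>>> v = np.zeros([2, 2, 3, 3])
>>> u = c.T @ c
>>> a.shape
(5, 7, 13)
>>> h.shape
(7, 2)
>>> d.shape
(19, 2)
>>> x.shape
(7, 7, 3)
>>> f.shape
(13, 7, 13)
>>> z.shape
(2, 19)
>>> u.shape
(7, 7)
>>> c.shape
(3, 7)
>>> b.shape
(17, 2, 5)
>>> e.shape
(7, 2)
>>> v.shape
(2, 2, 3, 3)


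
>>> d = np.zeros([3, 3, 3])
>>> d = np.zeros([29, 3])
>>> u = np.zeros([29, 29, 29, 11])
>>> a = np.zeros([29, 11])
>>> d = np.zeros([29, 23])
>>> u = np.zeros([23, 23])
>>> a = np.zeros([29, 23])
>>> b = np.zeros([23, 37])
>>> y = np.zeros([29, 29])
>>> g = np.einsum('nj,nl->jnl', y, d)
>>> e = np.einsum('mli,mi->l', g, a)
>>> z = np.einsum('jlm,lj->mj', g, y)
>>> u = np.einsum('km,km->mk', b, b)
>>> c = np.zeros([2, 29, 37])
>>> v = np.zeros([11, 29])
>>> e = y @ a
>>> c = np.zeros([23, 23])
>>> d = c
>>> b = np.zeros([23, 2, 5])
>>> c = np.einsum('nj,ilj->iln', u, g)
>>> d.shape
(23, 23)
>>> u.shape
(37, 23)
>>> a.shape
(29, 23)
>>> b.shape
(23, 2, 5)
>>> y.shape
(29, 29)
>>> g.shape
(29, 29, 23)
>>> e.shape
(29, 23)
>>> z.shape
(23, 29)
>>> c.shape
(29, 29, 37)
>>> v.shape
(11, 29)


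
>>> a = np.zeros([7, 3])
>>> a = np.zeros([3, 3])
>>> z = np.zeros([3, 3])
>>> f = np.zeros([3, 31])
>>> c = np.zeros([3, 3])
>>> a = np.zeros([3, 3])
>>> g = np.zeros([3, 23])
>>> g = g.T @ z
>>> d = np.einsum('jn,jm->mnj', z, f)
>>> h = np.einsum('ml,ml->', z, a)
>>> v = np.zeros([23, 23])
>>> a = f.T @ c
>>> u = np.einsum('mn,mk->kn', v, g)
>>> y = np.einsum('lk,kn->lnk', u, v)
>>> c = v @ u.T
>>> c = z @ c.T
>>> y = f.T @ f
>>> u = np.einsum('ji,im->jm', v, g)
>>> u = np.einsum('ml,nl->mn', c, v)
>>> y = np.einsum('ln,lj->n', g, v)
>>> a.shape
(31, 3)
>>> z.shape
(3, 3)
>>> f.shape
(3, 31)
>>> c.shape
(3, 23)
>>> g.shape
(23, 3)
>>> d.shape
(31, 3, 3)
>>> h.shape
()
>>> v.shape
(23, 23)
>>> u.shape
(3, 23)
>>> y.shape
(3,)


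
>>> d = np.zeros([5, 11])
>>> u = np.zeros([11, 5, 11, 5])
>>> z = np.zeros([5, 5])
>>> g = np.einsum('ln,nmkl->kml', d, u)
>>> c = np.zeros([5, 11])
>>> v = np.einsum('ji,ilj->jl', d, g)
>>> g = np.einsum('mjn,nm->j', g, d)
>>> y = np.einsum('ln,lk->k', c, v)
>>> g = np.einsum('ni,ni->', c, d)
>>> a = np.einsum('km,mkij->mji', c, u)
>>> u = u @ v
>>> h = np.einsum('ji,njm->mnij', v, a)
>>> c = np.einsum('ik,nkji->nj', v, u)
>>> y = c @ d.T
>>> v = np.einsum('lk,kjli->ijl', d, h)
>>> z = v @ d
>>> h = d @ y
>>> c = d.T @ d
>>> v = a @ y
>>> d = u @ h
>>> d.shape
(11, 5, 11, 5)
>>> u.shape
(11, 5, 11, 5)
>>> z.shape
(5, 11, 11)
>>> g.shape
()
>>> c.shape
(11, 11)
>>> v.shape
(11, 5, 5)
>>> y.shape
(11, 5)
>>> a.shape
(11, 5, 11)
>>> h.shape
(5, 5)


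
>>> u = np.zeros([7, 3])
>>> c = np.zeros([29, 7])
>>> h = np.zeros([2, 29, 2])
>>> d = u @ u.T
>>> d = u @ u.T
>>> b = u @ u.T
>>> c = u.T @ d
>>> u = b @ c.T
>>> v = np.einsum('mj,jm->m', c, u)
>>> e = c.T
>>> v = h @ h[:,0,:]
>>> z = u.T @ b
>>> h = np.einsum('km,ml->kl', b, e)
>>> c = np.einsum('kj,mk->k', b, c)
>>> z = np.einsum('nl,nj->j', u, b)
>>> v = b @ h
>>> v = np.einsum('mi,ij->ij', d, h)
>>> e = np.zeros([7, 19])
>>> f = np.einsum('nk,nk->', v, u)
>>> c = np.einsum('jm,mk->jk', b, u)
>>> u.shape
(7, 3)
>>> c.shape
(7, 3)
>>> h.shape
(7, 3)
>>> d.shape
(7, 7)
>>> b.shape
(7, 7)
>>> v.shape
(7, 3)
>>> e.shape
(7, 19)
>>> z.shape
(7,)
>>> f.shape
()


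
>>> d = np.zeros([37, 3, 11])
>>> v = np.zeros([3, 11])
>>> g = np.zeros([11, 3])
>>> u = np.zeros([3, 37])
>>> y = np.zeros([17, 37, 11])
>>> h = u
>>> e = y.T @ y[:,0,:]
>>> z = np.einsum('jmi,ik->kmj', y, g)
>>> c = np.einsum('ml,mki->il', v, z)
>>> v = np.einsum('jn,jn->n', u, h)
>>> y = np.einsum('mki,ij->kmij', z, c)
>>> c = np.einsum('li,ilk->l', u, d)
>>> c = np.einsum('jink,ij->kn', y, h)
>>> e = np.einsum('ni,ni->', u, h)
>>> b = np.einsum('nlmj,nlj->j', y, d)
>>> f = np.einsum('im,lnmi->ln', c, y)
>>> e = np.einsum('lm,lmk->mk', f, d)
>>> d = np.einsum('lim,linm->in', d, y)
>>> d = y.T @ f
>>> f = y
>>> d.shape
(11, 17, 3, 3)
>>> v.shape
(37,)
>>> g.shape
(11, 3)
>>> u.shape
(3, 37)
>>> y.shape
(37, 3, 17, 11)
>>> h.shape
(3, 37)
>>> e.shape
(3, 11)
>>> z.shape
(3, 37, 17)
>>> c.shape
(11, 17)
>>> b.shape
(11,)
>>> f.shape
(37, 3, 17, 11)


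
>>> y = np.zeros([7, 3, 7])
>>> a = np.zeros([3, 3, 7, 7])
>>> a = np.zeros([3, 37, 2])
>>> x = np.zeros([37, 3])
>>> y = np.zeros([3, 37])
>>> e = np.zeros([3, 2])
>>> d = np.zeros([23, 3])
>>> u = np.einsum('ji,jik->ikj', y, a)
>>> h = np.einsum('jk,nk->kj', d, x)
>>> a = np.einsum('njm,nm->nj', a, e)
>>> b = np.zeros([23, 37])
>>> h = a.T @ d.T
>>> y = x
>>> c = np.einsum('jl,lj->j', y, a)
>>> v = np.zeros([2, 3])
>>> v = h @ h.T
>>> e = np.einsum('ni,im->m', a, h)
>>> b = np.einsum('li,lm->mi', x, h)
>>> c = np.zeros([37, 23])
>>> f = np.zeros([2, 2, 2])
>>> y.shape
(37, 3)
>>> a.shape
(3, 37)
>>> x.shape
(37, 3)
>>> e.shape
(23,)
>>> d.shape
(23, 3)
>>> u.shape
(37, 2, 3)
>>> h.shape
(37, 23)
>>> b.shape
(23, 3)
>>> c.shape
(37, 23)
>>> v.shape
(37, 37)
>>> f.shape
(2, 2, 2)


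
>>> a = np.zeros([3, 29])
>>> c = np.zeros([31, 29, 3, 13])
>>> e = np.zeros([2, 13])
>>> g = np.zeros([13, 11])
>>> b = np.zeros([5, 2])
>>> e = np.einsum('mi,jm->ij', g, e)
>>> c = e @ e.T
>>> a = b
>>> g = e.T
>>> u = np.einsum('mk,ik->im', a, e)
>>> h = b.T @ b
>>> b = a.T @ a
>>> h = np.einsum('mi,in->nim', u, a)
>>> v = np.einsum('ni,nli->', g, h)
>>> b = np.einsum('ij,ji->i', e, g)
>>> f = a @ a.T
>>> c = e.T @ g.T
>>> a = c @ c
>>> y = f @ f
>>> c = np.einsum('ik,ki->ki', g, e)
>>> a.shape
(2, 2)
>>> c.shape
(11, 2)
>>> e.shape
(11, 2)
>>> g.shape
(2, 11)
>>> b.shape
(11,)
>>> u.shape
(11, 5)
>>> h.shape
(2, 5, 11)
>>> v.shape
()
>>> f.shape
(5, 5)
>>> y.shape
(5, 5)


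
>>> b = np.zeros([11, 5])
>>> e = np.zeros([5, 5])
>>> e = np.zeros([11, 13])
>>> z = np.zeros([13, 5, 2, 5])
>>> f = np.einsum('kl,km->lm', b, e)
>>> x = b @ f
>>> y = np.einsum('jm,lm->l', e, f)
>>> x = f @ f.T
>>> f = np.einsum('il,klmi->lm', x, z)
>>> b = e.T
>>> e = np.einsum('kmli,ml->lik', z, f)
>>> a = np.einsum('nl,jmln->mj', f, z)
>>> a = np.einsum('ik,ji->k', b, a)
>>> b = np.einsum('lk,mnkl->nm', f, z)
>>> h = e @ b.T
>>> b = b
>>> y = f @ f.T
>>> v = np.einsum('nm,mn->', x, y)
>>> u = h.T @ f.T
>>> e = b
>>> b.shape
(5, 13)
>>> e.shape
(5, 13)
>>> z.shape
(13, 5, 2, 5)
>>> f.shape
(5, 2)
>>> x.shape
(5, 5)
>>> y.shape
(5, 5)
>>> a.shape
(11,)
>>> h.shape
(2, 5, 5)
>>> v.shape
()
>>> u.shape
(5, 5, 5)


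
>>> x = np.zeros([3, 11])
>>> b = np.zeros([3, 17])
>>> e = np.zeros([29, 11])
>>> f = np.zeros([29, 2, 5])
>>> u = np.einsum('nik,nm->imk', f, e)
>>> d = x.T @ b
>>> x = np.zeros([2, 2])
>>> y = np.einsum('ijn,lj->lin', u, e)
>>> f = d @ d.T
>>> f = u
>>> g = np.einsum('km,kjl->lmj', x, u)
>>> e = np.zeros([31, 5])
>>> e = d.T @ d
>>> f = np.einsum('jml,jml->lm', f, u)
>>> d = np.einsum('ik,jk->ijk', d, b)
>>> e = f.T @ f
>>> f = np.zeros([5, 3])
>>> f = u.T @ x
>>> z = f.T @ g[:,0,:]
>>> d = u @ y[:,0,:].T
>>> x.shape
(2, 2)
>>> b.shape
(3, 17)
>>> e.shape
(11, 11)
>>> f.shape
(5, 11, 2)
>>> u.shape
(2, 11, 5)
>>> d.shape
(2, 11, 29)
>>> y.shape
(29, 2, 5)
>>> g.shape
(5, 2, 11)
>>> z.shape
(2, 11, 11)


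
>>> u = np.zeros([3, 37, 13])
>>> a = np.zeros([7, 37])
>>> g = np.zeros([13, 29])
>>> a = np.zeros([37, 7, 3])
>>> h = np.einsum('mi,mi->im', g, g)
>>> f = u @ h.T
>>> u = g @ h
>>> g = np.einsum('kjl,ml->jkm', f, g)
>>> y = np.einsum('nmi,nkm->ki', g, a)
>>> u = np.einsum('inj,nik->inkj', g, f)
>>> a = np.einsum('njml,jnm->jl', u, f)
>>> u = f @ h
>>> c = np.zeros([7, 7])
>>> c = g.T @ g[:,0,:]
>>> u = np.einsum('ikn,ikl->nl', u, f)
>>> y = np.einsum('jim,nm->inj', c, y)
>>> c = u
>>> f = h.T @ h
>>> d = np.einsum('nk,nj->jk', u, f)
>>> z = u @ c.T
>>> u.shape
(13, 29)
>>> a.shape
(3, 13)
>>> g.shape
(37, 3, 13)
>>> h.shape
(29, 13)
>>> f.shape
(13, 13)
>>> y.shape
(3, 7, 13)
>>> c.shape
(13, 29)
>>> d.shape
(13, 29)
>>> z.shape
(13, 13)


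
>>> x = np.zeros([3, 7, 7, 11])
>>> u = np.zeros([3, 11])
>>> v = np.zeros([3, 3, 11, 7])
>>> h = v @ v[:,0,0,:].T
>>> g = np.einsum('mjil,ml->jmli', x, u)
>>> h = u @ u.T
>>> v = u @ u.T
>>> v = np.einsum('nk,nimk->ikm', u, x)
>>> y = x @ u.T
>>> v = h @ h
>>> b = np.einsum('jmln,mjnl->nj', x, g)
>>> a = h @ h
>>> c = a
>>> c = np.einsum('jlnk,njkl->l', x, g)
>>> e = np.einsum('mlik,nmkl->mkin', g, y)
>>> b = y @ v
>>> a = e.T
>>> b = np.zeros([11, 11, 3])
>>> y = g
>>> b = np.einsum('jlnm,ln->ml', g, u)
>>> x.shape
(3, 7, 7, 11)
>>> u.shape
(3, 11)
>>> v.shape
(3, 3)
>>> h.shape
(3, 3)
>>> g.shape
(7, 3, 11, 7)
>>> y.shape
(7, 3, 11, 7)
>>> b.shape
(7, 3)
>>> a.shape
(3, 11, 7, 7)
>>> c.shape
(7,)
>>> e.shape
(7, 7, 11, 3)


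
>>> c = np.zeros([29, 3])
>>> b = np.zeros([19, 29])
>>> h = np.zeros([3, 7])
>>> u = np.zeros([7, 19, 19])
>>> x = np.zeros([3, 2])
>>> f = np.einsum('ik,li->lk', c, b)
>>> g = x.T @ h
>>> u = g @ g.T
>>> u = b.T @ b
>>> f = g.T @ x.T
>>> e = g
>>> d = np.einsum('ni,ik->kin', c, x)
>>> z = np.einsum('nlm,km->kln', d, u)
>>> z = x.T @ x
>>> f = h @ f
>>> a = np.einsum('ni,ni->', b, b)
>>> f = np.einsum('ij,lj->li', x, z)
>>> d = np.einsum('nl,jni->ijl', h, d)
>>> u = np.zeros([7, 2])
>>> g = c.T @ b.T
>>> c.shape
(29, 3)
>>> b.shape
(19, 29)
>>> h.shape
(3, 7)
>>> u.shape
(7, 2)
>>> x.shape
(3, 2)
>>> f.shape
(2, 3)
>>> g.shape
(3, 19)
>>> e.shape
(2, 7)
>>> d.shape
(29, 2, 7)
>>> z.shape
(2, 2)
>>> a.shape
()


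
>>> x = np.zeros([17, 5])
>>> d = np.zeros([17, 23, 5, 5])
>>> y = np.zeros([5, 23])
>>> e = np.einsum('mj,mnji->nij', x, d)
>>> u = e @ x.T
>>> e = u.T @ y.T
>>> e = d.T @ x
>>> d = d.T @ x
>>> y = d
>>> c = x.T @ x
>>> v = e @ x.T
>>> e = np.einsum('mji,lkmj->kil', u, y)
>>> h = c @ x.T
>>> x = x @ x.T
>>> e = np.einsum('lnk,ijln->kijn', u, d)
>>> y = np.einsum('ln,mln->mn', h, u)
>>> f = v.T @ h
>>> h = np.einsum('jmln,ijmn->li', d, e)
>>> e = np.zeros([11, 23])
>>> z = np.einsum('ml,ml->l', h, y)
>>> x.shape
(17, 17)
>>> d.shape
(5, 5, 23, 5)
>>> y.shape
(23, 17)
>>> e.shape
(11, 23)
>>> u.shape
(23, 5, 17)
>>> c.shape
(5, 5)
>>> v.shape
(5, 5, 23, 17)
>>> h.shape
(23, 17)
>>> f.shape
(17, 23, 5, 17)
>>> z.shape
(17,)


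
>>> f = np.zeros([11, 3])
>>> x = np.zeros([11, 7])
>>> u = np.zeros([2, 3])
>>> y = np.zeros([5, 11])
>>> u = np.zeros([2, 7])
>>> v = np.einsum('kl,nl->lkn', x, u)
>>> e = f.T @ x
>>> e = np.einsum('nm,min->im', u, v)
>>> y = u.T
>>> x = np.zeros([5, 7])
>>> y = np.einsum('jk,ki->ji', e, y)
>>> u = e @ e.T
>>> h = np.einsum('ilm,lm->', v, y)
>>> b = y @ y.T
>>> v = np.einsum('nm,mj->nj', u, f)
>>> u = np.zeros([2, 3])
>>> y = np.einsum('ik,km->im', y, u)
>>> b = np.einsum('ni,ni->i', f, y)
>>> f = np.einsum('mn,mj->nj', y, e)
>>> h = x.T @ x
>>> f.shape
(3, 7)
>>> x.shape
(5, 7)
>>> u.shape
(2, 3)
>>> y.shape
(11, 3)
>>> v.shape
(11, 3)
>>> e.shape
(11, 7)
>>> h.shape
(7, 7)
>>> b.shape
(3,)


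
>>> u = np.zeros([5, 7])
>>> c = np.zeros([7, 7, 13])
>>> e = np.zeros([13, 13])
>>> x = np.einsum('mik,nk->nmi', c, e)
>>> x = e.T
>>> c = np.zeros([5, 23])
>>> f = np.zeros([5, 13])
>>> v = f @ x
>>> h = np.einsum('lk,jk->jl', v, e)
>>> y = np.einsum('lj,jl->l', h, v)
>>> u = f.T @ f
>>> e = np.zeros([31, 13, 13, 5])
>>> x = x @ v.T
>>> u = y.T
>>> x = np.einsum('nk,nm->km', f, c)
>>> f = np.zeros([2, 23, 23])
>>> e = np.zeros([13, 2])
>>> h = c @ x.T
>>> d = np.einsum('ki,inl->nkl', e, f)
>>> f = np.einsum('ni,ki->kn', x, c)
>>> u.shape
(13,)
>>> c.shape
(5, 23)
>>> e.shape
(13, 2)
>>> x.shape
(13, 23)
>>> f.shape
(5, 13)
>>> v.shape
(5, 13)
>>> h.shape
(5, 13)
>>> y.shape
(13,)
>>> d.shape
(23, 13, 23)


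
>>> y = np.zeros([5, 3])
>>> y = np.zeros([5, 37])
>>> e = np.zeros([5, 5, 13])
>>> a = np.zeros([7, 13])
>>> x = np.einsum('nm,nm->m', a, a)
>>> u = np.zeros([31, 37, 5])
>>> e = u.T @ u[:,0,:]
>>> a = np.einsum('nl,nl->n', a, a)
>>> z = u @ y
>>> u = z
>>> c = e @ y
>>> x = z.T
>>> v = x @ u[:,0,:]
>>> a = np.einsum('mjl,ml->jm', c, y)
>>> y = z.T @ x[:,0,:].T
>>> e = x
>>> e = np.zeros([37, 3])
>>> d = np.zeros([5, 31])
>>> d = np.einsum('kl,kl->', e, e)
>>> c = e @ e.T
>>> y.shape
(37, 37, 37)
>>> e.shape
(37, 3)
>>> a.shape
(37, 5)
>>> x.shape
(37, 37, 31)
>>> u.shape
(31, 37, 37)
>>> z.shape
(31, 37, 37)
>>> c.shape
(37, 37)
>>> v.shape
(37, 37, 37)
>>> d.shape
()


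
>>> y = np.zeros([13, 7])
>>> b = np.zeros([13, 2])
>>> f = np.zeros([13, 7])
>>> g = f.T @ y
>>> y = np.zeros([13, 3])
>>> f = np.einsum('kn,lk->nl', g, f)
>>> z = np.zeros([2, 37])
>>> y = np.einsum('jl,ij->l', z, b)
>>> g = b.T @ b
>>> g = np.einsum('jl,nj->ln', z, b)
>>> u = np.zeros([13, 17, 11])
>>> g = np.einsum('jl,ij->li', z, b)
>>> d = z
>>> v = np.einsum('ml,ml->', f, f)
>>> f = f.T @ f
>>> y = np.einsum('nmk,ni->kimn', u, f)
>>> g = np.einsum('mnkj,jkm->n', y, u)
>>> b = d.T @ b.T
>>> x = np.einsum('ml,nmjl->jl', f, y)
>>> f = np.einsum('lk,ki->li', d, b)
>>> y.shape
(11, 13, 17, 13)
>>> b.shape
(37, 13)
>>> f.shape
(2, 13)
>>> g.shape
(13,)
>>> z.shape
(2, 37)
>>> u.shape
(13, 17, 11)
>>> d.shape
(2, 37)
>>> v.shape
()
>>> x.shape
(17, 13)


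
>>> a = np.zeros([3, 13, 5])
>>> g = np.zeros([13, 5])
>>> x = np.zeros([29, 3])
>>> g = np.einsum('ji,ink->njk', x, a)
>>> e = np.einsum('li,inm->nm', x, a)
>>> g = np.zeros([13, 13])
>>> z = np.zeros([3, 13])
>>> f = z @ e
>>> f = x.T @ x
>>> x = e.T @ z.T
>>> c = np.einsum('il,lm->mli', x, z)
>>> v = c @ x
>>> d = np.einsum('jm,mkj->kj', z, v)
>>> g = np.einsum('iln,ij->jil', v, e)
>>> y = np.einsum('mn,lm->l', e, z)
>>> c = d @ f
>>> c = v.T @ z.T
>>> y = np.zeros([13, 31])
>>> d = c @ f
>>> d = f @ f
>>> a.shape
(3, 13, 5)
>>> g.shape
(5, 13, 3)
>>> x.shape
(5, 3)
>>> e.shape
(13, 5)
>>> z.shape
(3, 13)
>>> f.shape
(3, 3)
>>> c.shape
(3, 3, 3)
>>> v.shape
(13, 3, 3)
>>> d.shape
(3, 3)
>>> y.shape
(13, 31)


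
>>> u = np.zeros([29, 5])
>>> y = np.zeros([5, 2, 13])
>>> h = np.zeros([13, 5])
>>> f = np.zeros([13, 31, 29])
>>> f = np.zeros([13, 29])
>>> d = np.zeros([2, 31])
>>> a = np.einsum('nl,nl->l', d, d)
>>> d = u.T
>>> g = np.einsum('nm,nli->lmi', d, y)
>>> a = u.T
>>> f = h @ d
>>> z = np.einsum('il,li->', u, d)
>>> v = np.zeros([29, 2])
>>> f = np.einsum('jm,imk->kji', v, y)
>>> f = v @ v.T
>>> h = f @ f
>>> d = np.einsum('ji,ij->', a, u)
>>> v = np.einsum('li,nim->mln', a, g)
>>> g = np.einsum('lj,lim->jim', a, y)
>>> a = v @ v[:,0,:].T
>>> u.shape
(29, 5)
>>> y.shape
(5, 2, 13)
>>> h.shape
(29, 29)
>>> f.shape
(29, 29)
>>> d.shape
()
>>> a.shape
(13, 5, 13)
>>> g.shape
(29, 2, 13)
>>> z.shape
()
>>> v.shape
(13, 5, 2)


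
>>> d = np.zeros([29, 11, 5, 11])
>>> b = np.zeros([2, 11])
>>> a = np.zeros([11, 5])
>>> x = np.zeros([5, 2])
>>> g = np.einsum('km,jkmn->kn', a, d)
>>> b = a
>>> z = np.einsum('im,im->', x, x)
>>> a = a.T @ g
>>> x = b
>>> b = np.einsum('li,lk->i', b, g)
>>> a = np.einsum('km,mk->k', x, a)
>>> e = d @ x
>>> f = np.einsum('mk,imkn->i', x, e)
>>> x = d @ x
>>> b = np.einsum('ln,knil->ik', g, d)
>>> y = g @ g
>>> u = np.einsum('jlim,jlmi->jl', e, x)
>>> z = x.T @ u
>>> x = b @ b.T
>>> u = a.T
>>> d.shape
(29, 11, 5, 11)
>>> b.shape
(5, 29)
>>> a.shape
(11,)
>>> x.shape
(5, 5)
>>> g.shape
(11, 11)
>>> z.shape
(5, 5, 11, 11)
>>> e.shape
(29, 11, 5, 5)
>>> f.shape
(29,)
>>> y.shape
(11, 11)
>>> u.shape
(11,)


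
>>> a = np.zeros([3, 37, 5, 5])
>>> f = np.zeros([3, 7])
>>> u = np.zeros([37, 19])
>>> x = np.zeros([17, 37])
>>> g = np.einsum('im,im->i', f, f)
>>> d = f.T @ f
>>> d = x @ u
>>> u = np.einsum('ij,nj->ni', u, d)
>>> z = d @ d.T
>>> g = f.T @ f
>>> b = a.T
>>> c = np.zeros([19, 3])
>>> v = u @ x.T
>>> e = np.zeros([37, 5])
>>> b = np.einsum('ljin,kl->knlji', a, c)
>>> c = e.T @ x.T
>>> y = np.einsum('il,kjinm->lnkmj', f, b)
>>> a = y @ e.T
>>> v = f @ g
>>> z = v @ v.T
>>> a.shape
(7, 37, 19, 5, 37)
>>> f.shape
(3, 7)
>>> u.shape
(17, 37)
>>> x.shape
(17, 37)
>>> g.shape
(7, 7)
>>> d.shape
(17, 19)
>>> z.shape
(3, 3)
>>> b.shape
(19, 5, 3, 37, 5)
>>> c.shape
(5, 17)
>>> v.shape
(3, 7)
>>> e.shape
(37, 5)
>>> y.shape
(7, 37, 19, 5, 5)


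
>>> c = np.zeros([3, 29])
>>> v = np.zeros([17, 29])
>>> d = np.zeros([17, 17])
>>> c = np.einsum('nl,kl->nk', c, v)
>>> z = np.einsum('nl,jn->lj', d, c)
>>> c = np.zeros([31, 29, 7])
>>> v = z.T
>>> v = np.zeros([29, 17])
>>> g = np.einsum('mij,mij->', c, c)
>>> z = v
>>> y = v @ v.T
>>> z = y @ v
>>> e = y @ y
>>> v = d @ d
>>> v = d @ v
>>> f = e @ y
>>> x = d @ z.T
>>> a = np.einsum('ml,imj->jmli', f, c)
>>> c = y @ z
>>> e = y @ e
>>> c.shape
(29, 17)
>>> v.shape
(17, 17)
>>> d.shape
(17, 17)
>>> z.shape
(29, 17)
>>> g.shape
()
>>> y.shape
(29, 29)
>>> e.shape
(29, 29)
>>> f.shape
(29, 29)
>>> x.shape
(17, 29)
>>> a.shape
(7, 29, 29, 31)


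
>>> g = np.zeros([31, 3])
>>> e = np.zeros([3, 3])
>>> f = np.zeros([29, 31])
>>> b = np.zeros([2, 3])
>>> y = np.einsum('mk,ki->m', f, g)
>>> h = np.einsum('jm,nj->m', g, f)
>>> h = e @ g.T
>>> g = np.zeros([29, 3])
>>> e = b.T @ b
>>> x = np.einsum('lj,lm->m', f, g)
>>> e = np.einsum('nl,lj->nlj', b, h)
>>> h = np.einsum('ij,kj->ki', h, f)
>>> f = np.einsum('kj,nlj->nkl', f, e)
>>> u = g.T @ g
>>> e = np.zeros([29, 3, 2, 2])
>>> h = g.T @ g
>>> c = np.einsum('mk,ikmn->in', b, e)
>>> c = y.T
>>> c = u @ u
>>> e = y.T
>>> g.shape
(29, 3)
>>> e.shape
(29,)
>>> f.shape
(2, 29, 3)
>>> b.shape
(2, 3)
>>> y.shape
(29,)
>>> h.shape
(3, 3)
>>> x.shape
(3,)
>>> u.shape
(3, 3)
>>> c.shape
(3, 3)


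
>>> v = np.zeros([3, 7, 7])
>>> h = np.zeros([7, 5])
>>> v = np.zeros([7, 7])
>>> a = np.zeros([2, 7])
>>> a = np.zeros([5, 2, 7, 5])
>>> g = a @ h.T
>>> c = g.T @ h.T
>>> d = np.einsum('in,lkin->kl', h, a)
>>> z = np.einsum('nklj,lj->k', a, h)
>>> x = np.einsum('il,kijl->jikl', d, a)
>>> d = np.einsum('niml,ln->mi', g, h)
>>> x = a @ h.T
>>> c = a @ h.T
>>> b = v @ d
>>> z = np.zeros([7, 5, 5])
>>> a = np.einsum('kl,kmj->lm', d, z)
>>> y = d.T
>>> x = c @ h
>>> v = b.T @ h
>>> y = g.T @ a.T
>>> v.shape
(2, 5)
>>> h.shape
(7, 5)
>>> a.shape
(2, 5)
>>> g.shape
(5, 2, 7, 7)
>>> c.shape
(5, 2, 7, 7)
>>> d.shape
(7, 2)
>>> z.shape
(7, 5, 5)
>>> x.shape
(5, 2, 7, 5)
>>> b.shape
(7, 2)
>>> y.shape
(7, 7, 2, 2)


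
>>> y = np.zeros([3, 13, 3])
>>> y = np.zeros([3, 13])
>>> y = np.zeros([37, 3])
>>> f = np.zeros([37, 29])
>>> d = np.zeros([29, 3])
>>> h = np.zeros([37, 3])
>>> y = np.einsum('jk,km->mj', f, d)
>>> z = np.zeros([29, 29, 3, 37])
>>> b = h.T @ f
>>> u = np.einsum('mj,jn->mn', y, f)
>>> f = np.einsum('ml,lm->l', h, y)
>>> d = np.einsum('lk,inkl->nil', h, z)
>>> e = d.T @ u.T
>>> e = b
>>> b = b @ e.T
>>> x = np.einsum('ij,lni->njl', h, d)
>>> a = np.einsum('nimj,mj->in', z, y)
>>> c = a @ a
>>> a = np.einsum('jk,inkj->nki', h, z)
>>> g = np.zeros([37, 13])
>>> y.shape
(3, 37)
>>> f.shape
(3,)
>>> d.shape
(29, 29, 37)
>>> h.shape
(37, 3)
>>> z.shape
(29, 29, 3, 37)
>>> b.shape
(3, 3)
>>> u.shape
(3, 29)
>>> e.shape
(3, 29)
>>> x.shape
(29, 3, 29)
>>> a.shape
(29, 3, 29)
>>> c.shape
(29, 29)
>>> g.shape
(37, 13)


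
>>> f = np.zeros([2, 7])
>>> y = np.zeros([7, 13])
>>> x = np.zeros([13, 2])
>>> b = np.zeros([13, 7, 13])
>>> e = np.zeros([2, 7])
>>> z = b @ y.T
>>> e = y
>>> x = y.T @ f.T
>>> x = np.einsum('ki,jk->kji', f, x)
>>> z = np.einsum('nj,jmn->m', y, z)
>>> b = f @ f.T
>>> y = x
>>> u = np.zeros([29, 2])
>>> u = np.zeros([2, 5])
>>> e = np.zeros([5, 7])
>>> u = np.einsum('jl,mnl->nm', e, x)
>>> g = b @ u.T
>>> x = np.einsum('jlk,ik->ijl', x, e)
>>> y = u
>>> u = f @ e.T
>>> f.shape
(2, 7)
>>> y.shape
(13, 2)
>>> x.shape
(5, 2, 13)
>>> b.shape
(2, 2)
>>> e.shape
(5, 7)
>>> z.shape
(7,)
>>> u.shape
(2, 5)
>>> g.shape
(2, 13)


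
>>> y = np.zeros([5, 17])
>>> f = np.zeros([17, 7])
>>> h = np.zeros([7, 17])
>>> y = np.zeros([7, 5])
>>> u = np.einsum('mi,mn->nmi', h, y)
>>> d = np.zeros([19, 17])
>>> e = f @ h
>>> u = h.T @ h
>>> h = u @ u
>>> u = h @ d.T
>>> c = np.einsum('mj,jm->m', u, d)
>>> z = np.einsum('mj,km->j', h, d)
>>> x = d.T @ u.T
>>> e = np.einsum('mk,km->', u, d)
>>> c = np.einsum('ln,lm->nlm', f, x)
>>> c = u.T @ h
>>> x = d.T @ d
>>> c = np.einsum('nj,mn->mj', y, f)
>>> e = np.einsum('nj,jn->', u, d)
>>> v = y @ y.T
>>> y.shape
(7, 5)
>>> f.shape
(17, 7)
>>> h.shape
(17, 17)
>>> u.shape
(17, 19)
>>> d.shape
(19, 17)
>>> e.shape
()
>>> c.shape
(17, 5)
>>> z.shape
(17,)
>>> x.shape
(17, 17)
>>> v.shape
(7, 7)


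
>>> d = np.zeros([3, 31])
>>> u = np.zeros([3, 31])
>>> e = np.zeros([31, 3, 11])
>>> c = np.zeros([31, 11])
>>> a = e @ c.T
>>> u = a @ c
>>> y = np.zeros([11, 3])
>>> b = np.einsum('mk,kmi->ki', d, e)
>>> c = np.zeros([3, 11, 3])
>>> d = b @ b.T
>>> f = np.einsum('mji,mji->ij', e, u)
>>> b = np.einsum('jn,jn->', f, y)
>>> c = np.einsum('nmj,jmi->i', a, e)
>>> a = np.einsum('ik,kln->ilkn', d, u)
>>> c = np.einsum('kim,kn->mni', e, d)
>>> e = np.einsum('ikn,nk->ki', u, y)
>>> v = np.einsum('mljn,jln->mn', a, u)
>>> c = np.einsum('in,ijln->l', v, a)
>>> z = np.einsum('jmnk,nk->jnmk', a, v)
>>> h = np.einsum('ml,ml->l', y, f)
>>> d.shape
(31, 31)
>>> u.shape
(31, 3, 11)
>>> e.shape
(3, 31)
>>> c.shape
(31,)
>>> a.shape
(31, 3, 31, 11)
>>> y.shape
(11, 3)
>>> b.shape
()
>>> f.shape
(11, 3)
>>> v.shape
(31, 11)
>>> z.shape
(31, 31, 3, 11)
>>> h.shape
(3,)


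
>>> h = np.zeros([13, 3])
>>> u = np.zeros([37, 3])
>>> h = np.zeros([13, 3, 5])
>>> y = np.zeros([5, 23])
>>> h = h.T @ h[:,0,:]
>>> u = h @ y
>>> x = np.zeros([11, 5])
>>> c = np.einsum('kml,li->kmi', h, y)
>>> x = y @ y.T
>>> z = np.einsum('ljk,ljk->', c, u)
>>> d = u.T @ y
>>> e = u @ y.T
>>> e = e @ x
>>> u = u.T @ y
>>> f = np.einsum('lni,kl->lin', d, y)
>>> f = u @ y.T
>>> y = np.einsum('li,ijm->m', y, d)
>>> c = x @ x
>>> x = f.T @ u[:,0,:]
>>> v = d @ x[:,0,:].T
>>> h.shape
(5, 3, 5)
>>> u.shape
(23, 3, 23)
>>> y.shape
(23,)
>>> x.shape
(5, 3, 23)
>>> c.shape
(5, 5)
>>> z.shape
()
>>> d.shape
(23, 3, 23)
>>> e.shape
(5, 3, 5)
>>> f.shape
(23, 3, 5)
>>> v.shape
(23, 3, 5)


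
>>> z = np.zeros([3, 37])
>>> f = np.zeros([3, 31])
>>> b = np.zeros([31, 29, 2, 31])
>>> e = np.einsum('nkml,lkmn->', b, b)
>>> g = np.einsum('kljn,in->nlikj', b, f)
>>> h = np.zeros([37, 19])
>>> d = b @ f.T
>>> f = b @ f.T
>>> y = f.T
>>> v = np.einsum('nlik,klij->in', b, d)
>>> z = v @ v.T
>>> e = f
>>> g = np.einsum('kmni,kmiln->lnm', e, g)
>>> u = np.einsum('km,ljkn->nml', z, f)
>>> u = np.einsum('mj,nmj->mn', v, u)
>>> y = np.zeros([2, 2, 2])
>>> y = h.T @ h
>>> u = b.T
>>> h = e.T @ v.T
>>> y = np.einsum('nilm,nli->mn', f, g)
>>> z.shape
(2, 2)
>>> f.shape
(31, 29, 2, 3)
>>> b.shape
(31, 29, 2, 31)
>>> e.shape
(31, 29, 2, 3)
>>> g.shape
(31, 2, 29)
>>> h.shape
(3, 2, 29, 2)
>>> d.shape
(31, 29, 2, 3)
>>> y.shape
(3, 31)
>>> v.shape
(2, 31)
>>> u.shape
(31, 2, 29, 31)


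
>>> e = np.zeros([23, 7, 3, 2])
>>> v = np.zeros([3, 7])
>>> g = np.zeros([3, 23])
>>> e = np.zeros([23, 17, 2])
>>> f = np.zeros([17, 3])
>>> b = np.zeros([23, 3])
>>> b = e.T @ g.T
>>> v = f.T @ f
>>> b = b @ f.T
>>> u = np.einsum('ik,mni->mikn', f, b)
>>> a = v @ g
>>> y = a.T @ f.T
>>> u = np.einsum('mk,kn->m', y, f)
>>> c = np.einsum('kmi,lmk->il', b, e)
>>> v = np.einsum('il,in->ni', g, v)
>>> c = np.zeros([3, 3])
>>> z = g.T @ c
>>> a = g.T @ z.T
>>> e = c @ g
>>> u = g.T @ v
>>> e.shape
(3, 23)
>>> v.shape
(3, 3)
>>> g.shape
(3, 23)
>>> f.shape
(17, 3)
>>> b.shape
(2, 17, 17)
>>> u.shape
(23, 3)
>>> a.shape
(23, 23)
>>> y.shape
(23, 17)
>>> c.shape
(3, 3)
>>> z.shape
(23, 3)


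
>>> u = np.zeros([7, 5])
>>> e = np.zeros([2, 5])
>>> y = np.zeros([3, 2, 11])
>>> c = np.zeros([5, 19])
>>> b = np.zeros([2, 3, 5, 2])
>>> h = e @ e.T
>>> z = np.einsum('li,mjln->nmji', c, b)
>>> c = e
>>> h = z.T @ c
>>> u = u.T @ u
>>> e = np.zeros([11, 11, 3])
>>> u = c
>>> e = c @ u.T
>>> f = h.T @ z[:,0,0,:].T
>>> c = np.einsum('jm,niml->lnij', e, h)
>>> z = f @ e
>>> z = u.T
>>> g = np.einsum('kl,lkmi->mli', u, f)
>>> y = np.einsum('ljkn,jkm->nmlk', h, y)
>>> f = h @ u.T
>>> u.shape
(2, 5)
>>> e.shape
(2, 2)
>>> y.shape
(5, 11, 19, 2)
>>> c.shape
(5, 19, 3, 2)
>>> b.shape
(2, 3, 5, 2)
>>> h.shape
(19, 3, 2, 5)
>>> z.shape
(5, 2)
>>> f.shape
(19, 3, 2, 2)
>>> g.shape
(3, 5, 2)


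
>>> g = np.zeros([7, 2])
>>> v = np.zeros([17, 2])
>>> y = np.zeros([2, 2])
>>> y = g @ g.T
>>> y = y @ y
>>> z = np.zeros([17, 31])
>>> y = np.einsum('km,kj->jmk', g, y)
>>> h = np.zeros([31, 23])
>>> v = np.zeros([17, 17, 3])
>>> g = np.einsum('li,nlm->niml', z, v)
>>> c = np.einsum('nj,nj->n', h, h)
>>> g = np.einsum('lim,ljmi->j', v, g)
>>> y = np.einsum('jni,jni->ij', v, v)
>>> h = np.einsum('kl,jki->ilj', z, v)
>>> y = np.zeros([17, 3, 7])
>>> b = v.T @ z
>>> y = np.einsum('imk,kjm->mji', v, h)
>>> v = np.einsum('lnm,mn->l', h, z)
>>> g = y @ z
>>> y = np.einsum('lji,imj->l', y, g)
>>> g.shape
(17, 31, 31)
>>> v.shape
(3,)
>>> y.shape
(17,)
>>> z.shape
(17, 31)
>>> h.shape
(3, 31, 17)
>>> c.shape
(31,)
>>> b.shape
(3, 17, 31)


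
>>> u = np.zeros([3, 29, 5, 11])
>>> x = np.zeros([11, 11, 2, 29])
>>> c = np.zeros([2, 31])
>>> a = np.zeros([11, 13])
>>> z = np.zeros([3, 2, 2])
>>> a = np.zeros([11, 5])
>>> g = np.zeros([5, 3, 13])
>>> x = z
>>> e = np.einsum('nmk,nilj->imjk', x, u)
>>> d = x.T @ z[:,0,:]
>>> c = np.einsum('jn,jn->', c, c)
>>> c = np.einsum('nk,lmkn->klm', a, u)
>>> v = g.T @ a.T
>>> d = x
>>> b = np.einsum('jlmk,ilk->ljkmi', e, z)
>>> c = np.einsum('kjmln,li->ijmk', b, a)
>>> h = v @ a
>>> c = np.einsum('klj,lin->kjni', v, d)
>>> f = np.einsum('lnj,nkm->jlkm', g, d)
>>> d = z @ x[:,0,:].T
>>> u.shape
(3, 29, 5, 11)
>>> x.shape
(3, 2, 2)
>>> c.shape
(13, 11, 2, 2)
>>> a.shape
(11, 5)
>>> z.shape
(3, 2, 2)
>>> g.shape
(5, 3, 13)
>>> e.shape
(29, 2, 11, 2)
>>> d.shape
(3, 2, 3)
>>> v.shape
(13, 3, 11)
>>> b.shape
(2, 29, 2, 11, 3)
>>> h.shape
(13, 3, 5)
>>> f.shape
(13, 5, 2, 2)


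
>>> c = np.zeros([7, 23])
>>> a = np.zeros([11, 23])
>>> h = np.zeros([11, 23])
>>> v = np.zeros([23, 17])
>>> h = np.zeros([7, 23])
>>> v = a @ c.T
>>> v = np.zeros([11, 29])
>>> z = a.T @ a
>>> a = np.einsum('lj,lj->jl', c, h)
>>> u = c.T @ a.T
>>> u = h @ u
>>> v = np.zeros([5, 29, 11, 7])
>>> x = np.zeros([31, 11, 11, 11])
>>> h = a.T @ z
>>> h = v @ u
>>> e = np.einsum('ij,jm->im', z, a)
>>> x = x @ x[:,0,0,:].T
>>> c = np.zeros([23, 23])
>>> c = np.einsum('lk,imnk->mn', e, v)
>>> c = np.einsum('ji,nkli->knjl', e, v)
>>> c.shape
(29, 5, 23, 11)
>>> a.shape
(23, 7)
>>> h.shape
(5, 29, 11, 23)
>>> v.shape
(5, 29, 11, 7)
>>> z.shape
(23, 23)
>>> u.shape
(7, 23)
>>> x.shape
(31, 11, 11, 31)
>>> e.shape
(23, 7)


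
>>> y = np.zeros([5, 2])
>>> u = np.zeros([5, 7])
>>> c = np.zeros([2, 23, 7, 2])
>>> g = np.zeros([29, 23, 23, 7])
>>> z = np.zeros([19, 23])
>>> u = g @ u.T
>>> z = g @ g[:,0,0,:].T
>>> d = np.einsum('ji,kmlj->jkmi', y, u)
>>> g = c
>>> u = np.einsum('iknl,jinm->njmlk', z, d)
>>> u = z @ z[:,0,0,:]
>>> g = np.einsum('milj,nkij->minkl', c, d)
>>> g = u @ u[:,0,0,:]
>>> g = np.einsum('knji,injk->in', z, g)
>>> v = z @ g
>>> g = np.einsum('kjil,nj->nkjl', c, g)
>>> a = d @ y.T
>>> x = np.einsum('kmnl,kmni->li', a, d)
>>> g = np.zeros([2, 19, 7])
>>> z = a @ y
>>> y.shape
(5, 2)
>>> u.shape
(29, 23, 23, 29)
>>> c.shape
(2, 23, 7, 2)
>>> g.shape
(2, 19, 7)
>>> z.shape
(5, 29, 23, 2)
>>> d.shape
(5, 29, 23, 2)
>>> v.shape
(29, 23, 23, 23)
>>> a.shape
(5, 29, 23, 5)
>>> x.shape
(5, 2)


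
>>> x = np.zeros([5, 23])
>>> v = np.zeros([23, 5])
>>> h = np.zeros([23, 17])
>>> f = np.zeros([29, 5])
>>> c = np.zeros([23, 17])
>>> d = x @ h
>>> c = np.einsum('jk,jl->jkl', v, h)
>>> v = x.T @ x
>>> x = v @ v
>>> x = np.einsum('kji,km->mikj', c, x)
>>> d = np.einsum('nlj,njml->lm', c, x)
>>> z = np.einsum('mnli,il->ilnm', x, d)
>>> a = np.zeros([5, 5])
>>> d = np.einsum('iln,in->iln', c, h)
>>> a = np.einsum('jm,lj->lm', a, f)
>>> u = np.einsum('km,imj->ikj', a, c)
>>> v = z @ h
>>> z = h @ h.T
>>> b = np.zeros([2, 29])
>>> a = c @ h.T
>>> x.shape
(23, 17, 23, 5)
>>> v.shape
(5, 23, 17, 17)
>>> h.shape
(23, 17)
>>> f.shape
(29, 5)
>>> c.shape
(23, 5, 17)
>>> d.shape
(23, 5, 17)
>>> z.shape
(23, 23)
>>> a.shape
(23, 5, 23)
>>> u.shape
(23, 29, 17)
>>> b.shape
(2, 29)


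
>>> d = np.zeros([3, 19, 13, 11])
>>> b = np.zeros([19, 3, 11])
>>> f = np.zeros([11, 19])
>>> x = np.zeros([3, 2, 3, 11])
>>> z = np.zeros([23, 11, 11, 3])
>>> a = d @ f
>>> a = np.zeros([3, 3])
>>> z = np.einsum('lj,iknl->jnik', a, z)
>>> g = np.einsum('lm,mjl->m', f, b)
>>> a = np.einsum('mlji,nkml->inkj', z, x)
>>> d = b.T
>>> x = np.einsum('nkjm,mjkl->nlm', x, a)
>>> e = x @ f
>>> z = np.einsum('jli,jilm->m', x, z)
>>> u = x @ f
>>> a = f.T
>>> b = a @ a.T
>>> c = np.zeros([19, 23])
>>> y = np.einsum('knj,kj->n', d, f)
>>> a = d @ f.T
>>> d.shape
(11, 3, 19)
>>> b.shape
(19, 19)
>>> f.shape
(11, 19)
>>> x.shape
(3, 23, 11)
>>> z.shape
(11,)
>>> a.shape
(11, 3, 11)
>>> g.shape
(19,)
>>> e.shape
(3, 23, 19)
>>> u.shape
(3, 23, 19)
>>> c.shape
(19, 23)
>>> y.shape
(3,)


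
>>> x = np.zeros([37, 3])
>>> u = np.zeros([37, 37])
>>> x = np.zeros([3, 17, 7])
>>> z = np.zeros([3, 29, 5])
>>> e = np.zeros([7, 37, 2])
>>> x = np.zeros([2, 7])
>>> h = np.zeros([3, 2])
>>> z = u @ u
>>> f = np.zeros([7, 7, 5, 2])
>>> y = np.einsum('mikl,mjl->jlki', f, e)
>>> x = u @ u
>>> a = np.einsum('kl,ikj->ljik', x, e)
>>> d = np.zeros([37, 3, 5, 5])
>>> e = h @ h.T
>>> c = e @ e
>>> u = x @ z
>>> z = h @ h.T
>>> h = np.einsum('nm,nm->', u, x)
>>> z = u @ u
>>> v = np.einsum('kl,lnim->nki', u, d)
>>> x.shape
(37, 37)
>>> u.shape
(37, 37)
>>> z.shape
(37, 37)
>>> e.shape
(3, 3)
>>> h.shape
()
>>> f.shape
(7, 7, 5, 2)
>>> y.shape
(37, 2, 5, 7)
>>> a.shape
(37, 2, 7, 37)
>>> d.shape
(37, 3, 5, 5)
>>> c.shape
(3, 3)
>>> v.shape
(3, 37, 5)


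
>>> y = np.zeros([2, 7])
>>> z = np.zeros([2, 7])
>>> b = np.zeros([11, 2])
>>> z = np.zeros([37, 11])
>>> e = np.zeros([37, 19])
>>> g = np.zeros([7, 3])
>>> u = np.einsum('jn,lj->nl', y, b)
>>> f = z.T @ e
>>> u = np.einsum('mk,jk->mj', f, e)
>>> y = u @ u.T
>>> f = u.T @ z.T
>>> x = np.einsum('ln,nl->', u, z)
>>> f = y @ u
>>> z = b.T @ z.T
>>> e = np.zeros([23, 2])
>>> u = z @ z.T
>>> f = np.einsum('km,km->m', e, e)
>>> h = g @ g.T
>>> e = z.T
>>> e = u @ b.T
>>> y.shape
(11, 11)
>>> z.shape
(2, 37)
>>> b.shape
(11, 2)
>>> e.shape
(2, 11)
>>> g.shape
(7, 3)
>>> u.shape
(2, 2)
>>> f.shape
(2,)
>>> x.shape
()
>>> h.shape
(7, 7)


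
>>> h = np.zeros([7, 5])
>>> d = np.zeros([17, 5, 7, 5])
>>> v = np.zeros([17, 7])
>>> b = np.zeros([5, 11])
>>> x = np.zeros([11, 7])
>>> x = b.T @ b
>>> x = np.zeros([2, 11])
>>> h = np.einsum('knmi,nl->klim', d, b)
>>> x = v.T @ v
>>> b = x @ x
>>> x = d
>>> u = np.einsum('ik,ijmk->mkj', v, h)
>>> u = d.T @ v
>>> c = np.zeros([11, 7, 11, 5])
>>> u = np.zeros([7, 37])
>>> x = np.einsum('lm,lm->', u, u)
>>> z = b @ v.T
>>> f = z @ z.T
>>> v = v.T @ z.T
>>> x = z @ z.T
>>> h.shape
(17, 11, 5, 7)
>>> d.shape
(17, 5, 7, 5)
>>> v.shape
(7, 7)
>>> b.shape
(7, 7)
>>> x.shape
(7, 7)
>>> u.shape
(7, 37)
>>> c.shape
(11, 7, 11, 5)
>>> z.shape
(7, 17)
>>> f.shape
(7, 7)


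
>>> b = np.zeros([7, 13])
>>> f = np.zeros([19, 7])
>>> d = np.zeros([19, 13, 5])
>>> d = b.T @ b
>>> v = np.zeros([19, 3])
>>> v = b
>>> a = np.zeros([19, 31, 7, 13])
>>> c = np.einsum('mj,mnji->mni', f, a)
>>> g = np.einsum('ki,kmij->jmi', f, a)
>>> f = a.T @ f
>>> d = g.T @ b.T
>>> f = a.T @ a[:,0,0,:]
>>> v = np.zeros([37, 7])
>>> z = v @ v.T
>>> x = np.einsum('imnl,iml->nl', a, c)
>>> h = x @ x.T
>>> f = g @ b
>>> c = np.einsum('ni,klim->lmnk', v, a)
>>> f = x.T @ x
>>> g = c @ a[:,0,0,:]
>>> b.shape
(7, 13)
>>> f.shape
(13, 13)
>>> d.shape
(7, 31, 7)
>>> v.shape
(37, 7)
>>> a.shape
(19, 31, 7, 13)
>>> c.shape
(31, 13, 37, 19)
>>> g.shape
(31, 13, 37, 13)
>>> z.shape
(37, 37)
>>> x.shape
(7, 13)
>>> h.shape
(7, 7)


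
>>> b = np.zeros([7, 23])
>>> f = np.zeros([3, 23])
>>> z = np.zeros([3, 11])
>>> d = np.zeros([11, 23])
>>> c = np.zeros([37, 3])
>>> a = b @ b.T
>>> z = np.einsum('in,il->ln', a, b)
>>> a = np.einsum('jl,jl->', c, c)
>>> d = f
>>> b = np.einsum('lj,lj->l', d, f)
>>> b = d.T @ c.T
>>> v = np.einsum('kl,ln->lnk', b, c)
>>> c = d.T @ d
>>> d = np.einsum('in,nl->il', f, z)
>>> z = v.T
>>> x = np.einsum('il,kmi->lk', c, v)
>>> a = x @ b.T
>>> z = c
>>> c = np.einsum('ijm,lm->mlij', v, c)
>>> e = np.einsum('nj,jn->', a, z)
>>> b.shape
(23, 37)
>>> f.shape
(3, 23)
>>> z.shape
(23, 23)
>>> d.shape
(3, 7)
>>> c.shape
(23, 23, 37, 3)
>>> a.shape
(23, 23)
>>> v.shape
(37, 3, 23)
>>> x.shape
(23, 37)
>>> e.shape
()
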